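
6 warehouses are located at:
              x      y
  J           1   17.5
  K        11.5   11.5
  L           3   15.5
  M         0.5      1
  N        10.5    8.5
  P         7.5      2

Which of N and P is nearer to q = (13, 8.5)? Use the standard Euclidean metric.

Compare squared distances:
|qN|² = (13−10.5)² + (8.5−8.5)² = 6.25 + 0 = 6.25
|qP|² = (13−7.5)² + (8.5−2)² = 30.25 + 42.25 = 72.5
6.25 < 72.5, so N is closer.

N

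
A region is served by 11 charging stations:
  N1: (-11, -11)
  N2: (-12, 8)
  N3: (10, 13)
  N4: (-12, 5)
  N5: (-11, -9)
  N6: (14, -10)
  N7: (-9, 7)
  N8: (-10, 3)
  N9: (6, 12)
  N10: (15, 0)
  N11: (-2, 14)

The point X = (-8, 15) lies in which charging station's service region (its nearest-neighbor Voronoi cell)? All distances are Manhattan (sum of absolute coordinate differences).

N11

d(X,N1) = 3 + 26 = 29
d(X,N2) = 4 + 7 = 11
d(X,N3) = 18 + 2 = 20
d(X,N4) = 4 + 10 = 14
d(X,N5) = 3 + 24 = 27
d(X,N6) = 22 + 25 = 47
d(X,N7) = 1 + 8 = 9
d(X,N8) = 2 + 12 = 14
d(X,N9) = 14 + 3 = 17
d(X, N10) = 23 + 15 = 38
d(X, N11) = 6 + 1 = 7
N11 is nearest.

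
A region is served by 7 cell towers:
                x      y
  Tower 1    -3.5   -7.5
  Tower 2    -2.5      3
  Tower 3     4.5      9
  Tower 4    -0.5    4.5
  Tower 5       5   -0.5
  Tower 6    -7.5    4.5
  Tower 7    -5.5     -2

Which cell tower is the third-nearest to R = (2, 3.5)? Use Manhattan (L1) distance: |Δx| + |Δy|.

Tower 5

d(R, Tower 1) = |2−(-3.5)| + |3.5−(-7.5)| = 5.5 + 11 = 16.5
d(R, Tower 2) = |2−(-2.5)| + |3.5−3| = 4.5 + 0.5 = 5
d(R, Tower 3) = |2−4.5| + |3.5−9| = 2.5 + 5.5 = 8
d(R, Tower 4) = |2−(-0.5)| + |3.5−4.5| = 2.5 + 1 = 3.5
d(R, Tower 5) = |2−5| + |3.5−(-0.5)| = 3 + 4 = 7
d(R, Tower 6) = |2−(-7.5)| + |3.5−4.5| = 9.5 + 1 = 10.5
d(R, Tower 7) = |2−(-5.5)| + |3.5−(-2)| = 7.5 + 5.5 = 13
Sorted ascending: Tower 4, Tower 2, Tower 5, Tower 3, … — the third-nearest is Tower 5.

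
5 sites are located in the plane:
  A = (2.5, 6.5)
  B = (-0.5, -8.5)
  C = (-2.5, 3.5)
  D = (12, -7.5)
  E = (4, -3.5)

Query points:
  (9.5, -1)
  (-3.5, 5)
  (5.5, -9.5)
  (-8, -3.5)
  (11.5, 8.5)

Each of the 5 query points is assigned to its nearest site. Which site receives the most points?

(9.5, -1) — d² to each: A:105.25, B:156.25, C:164.25, D:48.5, E:36.5 → nearest is E
(-3.5, 5) — d² to each: A:38.25, B:191.25, C:3.25, D:396.5, E:128.5 → nearest is C
(5.5, -9.5) — d² to each: A:265, B:37, C:233, D:46.25, E:38.25 → nearest is B
(-8, -3.5) — d² to each: A:210.25, B:81.25, C:79.25, D:416, E:144 → nearest is C
(11.5, 8.5) — d² to each: A:85, B:433, C:221, D:256.25, E:200.25 → nearest is A
Tally — A:1, B:1, C:2, E:1. C captures the most (2).

C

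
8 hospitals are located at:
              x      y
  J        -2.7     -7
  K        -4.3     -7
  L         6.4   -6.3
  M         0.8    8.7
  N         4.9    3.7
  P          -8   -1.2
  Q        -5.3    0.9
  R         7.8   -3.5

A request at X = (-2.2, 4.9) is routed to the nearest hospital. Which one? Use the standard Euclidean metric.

M

Since √ is increasing, it suffices to compare squared distances:
|XJ|² = (-2.2−(-2.7))² + (4.9−(-7))² = 0.25 + 141.61 = 141.86
|XK|² = (-2.2−(-4.3))² + (4.9−(-7))² = 4.41 + 141.61 = 146.02
|XL|² = (-2.2−6.4)² + (4.9−(-6.3))² = 73.96 + 125.44 = 199.4
|XM|² = (-2.2−0.8)² + (4.9−8.7)² = 9 + 14.44 = 23.44
|XN|² = (-2.2−4.9)² + (4.9−3.7)² = 50.41 + 1.44 = 51.85
|XP|² = (-2.2−(-8))² + (4.9−(-1.2))² = 33.64 + 37.21 = 70.85
|XQ|² = (-2.2−(-5.3))² + (4.9−0.9)² = 9.61 + 16 = 25.61
|XR|² = (-2.2−7.8)² + (4.9−(-3.5))² = 100 + 70.56 = 170.56
The smallest is to M, so X lies in the Voronoi region of M.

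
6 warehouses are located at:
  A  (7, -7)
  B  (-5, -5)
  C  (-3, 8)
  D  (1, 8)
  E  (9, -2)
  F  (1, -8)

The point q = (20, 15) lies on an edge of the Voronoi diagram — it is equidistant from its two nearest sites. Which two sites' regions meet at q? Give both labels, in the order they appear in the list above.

D and E

Squared distances from q to each site:
|qA|² = (20−7)² + (15−(-7))² = 169 + 484 = 653
|qB|² = (20−(-5))² + (15−(-5))² = 625 + 400 = 1025
|qC|² = (20−(-3))² + (15−8)² = 529 + 49 = 578
|qD|² = (20−1)² + (15−8)² = 361 + 49 = 410
|qE|² = (20−9)² + (15−(-2))² = 121 + 289 = 410
|qF|² = (20−1)² + (15−(-8))² = 361 + 529 = 890
q is equidistant from D and E (both at squared distance 410), and every other site is strictly farther — so q lies on the D–E Voronoi edge.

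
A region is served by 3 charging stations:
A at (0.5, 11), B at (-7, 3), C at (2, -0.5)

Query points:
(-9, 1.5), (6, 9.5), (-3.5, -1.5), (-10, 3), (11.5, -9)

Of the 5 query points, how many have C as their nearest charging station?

(-9, 1.5) — d² to each: A:180.5, B:6.25, C:125 → nearest is B
(6, 9.5) — d² to each: A:32.5, B:211.25, C:116 → nearest is A
(-3.5, -1.5) — d² to each: A:172.25, B:32.5, C:31.25 → nearest is C
(-10, 3) — d² to each: A:174.25, B:9, C:156.25 → nearest is B
(11.5, -9) — d² to each: A:521, B:486.25, C:162.5 → nearest is C
2 of the 5 points have C as nearest.

2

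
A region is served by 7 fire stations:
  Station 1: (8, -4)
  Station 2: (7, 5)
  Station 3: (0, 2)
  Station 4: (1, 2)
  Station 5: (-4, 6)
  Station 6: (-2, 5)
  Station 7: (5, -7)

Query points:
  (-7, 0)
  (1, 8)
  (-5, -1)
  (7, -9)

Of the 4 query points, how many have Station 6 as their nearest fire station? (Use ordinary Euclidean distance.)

1

(-7, 0) — d² to each: Station 1:241, Station 2:221, Station 3:53, Station 4:68, Station 5:45, Station 6:50, Station 7:193 → nearest is Station 5
(1, 8) — d² to each: Station 1:193, Station 2:45, Station 3:37, Station 4:36, Station 5:29, Station 6:18, Station 7:241 → nearest is Station 6
(-5, -1) — d² to each: Station 1:178, Station 2:180, Station 3:34, Station 4:45, Station 5:50, Station 6:45, Station 7:136 → nearest is Station 3
(7, -9) — d² to each: Station 1:26, Station 2:196, Station 3:170, Station 4:157, Station 5:346, Station 6:277, Station 7:8 → nearest is Station 7
1 of the 4 points has Station 6 as nearest.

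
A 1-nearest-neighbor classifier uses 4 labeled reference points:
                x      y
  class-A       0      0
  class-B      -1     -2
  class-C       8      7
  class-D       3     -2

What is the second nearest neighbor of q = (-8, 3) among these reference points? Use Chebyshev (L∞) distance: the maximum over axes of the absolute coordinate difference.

d(q, class-A) = max(8, 3) = 8
d(q, class-B) = max(7, 5) = 7
d(q, class-C) = max(16, 4) = 16
d(q, class-D) = max(11, 5) = 11
Sorted ascending: class-B, class-A, class-D, … — the second-nearest is class-A.

class-A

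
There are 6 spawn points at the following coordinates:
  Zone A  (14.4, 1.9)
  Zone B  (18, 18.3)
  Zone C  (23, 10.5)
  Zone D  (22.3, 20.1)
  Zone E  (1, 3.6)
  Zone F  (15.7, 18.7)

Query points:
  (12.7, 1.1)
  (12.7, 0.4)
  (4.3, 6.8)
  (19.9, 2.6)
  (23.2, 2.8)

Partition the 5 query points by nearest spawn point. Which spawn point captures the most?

(12.7, 1.1) — d² to each: Zone A:3.53, Zone B:323.93, Zone C:194.45, Zone D:453.16, Zone E:143.14, Zone F:318.76 → nearest is Zone A
(12.7, 0.4) — d² to each: Zone A:5.14, Zone B:348.5, Zone C:208.1, Zone D:480.25, Zone E:147.13, Zone F:343.89 → nearest is Zone A
(4.3, 6.8) — d² to each: Zone A:126.02, Zone B:319.94, Zone C:363.38, Zone D:500.89, Zone E:21.13, Zone F:271.57 → nearest is Zone E
(19.9, 2.6) — d² to each: Zone A:30.74, Zone B:250.1, Zone C:72.02, Zone D:312.01, Zone E:358.21, Zone F:276.85 → nearest is Zone A
(23.2, 2.8) — d² to each: Zone A:78.25, Zone B:267.29, Zone C:59.33, Zone D:300.1, Zone E:493.48, Zone F:309.06 → nearest is Zone C
Tally — Zone A:3, Zone C:1, Zone E:1. Zone A captures the most (3).

Zone A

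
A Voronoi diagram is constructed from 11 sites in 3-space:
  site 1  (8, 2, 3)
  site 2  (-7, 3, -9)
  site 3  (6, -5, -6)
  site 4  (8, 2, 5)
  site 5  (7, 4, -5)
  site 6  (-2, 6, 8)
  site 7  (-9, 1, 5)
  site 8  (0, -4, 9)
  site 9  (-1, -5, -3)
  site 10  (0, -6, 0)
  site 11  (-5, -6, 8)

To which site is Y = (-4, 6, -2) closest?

Squared Euclidean distances:
d²(Y, site 1) = 144 + 16 + 25 = 185
d²(Y, site 2) = 9 + 9 + 49 = 67
d²(Y, site 3) = 100 + 121 + 16 = 237
d²(Y, site 4) = 144 + 16 + 49 = 209
d²(Y, site 5) = 121 + 4 + 9 = 134
d²(Y, site 6) = 4 + 0 + 100 = 104
d²(Y, site 7) = 25 + 25 + 49 = 99
d²(Y, site 8) = 16 + 100 + 121 = 237
d²(Y, site 9) = 9 + 121 + 1 = 131
d²(Y, site 10) = 16 + 144 + 4 = 164
d²(Y, site 11) = 1 + 144 + 100 = 245
Minimum is at site 2.

site 2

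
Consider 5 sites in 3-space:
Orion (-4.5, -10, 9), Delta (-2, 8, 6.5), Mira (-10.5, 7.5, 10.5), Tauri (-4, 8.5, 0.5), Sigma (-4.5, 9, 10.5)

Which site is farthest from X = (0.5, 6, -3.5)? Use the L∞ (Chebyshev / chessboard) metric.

d(X, Orion) = max(5, 16, 12.5) = 16
d(X, Delta) = max(2.5, 2, 10) = 10
d(X, Mira) = max(11, 1.5, 14) = 14
d(X, Tauri) = max(4.5, 2.5, 4) = 4.5
d(X, Sigma) = max(5, 3, 14) = 14
The largest is to Orion.

Orion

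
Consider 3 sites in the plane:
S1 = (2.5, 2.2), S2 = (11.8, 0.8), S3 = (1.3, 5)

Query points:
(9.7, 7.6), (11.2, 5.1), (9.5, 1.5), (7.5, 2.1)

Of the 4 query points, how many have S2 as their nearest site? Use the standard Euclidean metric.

4

(9.7, 7.6) — d² to each: S1:81, S2:50.65, S3:77.32 → nearest is S2
(11.2, 5.1) — d² to each: S1:84.1, S2:18.85, S3:98.02 → nearest is S2
(9.5, 1.5) — d² to each: S1:49.49, S2:5.78, S3:79.49 → nearest is S2
(7.5, 2.1) — d² to each: S1:25.01, S2:20.18, S3:46.85 → nearest is S2
4 of the 4 points have S2 as nearest.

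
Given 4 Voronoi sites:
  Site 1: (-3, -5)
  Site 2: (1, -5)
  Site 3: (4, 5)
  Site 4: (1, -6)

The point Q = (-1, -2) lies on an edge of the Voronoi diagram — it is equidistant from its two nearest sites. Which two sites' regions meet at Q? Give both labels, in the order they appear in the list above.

Site 1 and Site 2

Squared distances from Q to each site:
d²(Q, Site 1) = 4 + 9 = 13
d²(Q, Site 2) = 4 + 9 = 13
d²(Q, Site 3) = 25 + 49 = 74
d²(Q, Site 4) = 4 + 16 = 20
Q is equidistant from Site 1 and Site 2 (both at squared distance 13), and every other site is strictly farther — so Q lies on the Site 1–Site 2 Voronoi edge.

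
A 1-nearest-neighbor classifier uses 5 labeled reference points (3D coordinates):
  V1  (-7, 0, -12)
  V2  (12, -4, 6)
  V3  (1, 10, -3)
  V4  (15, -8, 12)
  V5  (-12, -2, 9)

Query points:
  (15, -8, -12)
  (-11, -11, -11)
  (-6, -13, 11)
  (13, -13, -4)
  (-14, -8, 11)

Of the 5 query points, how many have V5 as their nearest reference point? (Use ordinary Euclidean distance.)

2

(15, -8, -12) — d² to each: V1:548, V2:349, V3:601, V4:576, V5:1206 → nearest is V2
(-11, -11, -11) — d² to each: V1:138, V2:867, V3:649, V4:1214, V5:482 → nearest is V1
(-6, -13, 11) — d² to each: V1:699, V2:430, V3:774, V4:467, V5:161 → nearest is V5
(13, -13, -4) — d² to each: V1:633, V2:182, V3:674, V4:285, V5:915 → nearest is V2
(-14, -8, 11) — d² to each: V1:642, V2:717, V3:745, V4:842, V5:44 → nearest is V5
2 of the 5 points have V5 as nearest.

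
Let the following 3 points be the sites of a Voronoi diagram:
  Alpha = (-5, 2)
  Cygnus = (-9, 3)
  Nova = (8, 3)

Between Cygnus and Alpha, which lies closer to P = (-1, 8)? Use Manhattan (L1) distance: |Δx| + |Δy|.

Alpha

d(P, Cygnus) = |-1−(-9)| + |8−3| = 8 + 5 = 13
d(P, Alpha) = |-1−(-5)| + |8−2| = 4 + 6 = 10
13 > 10, so Alpha is closer.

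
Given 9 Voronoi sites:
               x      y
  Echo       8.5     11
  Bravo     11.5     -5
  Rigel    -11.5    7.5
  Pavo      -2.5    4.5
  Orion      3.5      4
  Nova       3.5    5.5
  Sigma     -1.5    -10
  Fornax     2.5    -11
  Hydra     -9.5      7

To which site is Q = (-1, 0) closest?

Squared Euclidean distances:
d²(Q, Echo) = 90.25 + 121 = 211.25
d²(Q, Bravo) = 156.25 + 25 = 181.25
d²(Q, Rigel) = 110.25 + 56.25 = 166.5
d²(Q, Pavo) = 2.25 + 20.25 = 22.5
d²(Q, Orion) = 20.25 + 16 = 36.25
d²(Q, Nova) = 20.25 + 30.25 = 50.5
d²(Q, Sigma) = 0.25 + 100 = 100.25
d²(Q, Fornax) = 12.25 + 121 = 133.25
d²(Q, Hydra) = 72.25 + 49 = 121.25
The smallest is to Pavo, so Q lies in the Voronoi region of Pavo.

Pavo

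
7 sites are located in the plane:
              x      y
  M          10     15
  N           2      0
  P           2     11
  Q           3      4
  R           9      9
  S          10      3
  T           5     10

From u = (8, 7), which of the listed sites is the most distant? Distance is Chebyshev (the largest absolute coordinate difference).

M

d(u,M) = max(2, 8) = 8
d(u,N) = max(6, 7) = 7
d(u,P) = max(6, 4) = 6
d(u,Q) = max(5, 3) = 5
d(u,R) = max(1, 2) = 2
d(u,S) = max(2, 4) = 4
d(u,T) = max(3, 3) = 3
The largest is to M.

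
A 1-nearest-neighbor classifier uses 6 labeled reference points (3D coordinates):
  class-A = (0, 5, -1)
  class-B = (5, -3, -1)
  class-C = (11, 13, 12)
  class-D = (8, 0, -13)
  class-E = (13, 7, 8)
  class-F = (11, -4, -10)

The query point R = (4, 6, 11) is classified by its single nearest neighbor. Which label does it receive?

Compare squared distances (the ordering matches that of the actual distances):
d²(R, class-A) = (4−0)² + (6−5)² + (11−(-1))² = 16 + 1 + 144 = 161
d²(R, class-B) = (4−5)² + (6−(-3))² + (11−(-1))² = 1 + 81 + 144 = 226
d²(R, class-C) = (4−11)² + (6−13)² + (11−12)² = 49 + 49 + 1 = 99
d²(R, class-D) = (4−8)² + (6−0)² + (11−(-13))² = 16 + 36 + 576 = 628
d²(R, class-E) = (4−13)² + (6−7)² + (11−8)² = 81 + 1 + 9 = 91
d²(R, class-F) = (4−11)² + (6−(-4))² + (11−(-10))² = 49 + 100 + 441 = 590
class-E is nearest.

class-E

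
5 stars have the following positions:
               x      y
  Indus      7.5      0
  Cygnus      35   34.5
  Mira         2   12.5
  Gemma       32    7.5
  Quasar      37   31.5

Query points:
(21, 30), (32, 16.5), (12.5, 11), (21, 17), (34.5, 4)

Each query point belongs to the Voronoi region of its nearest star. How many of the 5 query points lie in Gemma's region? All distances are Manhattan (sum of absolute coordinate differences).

3

(21, 30) — d to each: Indus:43.5, Cygnus:18.5, Mira:36.5, Gemma:33.5, Quasar:17.5 → nearest is Quasar
(32, 16.5) — d to each: Indus:41, Cygnus:21, Mira:34, Gemma:9, Quasar:20 → nearest is Gemma
(12.5, 11) — d to each: Indus:16, Cygnus:46, Mira:12, Gemma:23, Quasar:45 → nearest is Mira
(21, 17) — d to each: Indus:30.5, Cygnus:31.5, Mira:23.5, Gemma:20.5, Quasar:30.5 → nearest is Gemma
(34.5, 4) — d to each: Indus:31, Cygnus:31, Mira:41, Gemma:6, Quasar:30 → nearest is Gemma
3 of the 5 points have Gemma as nearest.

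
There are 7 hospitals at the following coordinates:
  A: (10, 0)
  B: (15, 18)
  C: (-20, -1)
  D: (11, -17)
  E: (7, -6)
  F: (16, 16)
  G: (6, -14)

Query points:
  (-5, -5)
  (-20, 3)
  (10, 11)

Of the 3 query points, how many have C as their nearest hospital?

(-5, -5) — d² to each: A:250, B:929, C:241, D:400, E:145, F:882, G:202 → nearest is E
(-20, 3) — d² to each: A:909, B:1450, C:16, D:1361, E:810, F:1465, G:965 → nearest is C
(10, 11) — d² to each: A:121, B:74, C:1044, D:785, E:298, F:61, G:641 → nearest is F
1 of the 3 points has C as nearest.

1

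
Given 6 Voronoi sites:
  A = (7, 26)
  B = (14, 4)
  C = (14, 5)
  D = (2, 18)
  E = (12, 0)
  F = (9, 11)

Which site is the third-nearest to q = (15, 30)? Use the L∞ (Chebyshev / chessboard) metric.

d(q,A) = max(8, 4) = 8
d(q,B) = max(1, 26) = 26
d(q,C) = max(1, 25) = 25
d(q,D) = max(13, 12) = 13
d(q,E) = max(3, 30) = 30
d(q,F) = max(6, 19) = 19
Sorted ascending: A, D, F, C, … — the third-nearest is F.

F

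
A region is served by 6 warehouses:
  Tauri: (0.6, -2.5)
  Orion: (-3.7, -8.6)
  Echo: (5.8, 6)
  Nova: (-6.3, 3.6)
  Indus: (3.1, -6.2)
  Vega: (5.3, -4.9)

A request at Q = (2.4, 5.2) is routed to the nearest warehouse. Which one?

Echo

Since √ is increasing, it suffices to compare squared distances:
d²(Q, Tauri) = (2.4−0.6)² + (5.2−(-2.5))² = 3.24 + 59.29 = 62.53
d²(Q, Orion) = (2.4−(-3.7))² + (5.2−(-8.6))² = 37.21 + 190.44 = 227.65
d²(Q, Echo) = (2.4−5.8)² + (5.2−6)² = 11.56 + 0.64 = 12.2
d²(Q, Nova) = (2.4−(-6.3))² + (5.2−3.6)² = 75.69 + 2.56 = 78.25
d²(Q, Indus) = (2.4−3.1)² + (5.2−(-6.2))² = 0.49 + 129.96 = 130.45
d²(Q, Vega) = (2.4−5.3)² + (5.2−(-4.9))² = 8.41 + 102.01 = 110.42
The smallest is to Echo, so Q lies in the Voronoi region of Echo.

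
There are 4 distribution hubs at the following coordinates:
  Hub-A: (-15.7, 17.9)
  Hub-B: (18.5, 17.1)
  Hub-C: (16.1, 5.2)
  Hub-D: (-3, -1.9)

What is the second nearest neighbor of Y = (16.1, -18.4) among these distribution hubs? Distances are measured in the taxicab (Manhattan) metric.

Hub-D

d(Y, Hub-A) = 31.8 + 36.3 = 68.1
d(Y, Hub-B) = 2.4 + 35.5 = 37.9
d(Y, Hub-C) = 0 + 23.6 = 23.6
d(Y, Hub-D) = 19.1 + 16.5 = 35.6
Sorted ascending: Hub-C, Hub-D, Hub-B, … — the second-nearest is Hub-D.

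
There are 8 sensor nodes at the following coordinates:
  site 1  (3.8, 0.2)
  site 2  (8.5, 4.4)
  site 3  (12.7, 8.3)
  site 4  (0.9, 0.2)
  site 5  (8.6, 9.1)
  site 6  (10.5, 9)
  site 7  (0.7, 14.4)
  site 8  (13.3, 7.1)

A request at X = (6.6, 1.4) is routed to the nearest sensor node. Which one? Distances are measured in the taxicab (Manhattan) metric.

site 1

d(X, site 1) = 2.8 + 1.2 = 4
d(X, site 2) = 1.9 + 3 = 4.9
d(X, site 3) = 6.1 + 6.9 = 13
d(X, site 4) = 5.7 + 1.2 = 6.9
d(X, site 5) = 2 + 7.7 = 9.7
d(X, site 6) = 3.9 + 7.6 = 11.5
d(X, site 7) = 5.9 + 13 = 18.9
d(X, site 8) = 6.7 + 5.7 = 12.4
site 1 is nearest.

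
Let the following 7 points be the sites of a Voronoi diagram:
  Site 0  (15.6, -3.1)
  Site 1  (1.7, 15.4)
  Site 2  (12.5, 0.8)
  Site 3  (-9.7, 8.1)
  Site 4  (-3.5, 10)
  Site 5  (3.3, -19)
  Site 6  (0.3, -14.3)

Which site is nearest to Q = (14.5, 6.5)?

Squared Euclidean distances:
d²(Q, Site 0) = (14.5−15.6)² + (6.5−(-3.1))² = 1.21 + 92.16 = 93.37
d²(Q, Site 1) = (14.5−1.7)² + (6.5−15.4)² = 163.84 + 79.21 = 243.05
d²(Q, Site 2) = (14.5−12.5)² + (6.5−0.8)² = 4 + 32.49 = 36.49
d²(Q, Site 3) = (14.5−(-9.7))² + (6.5−8.1)² = 585.64 + 2.56 = 588.2
d²(Q, Site 4) = (14.5−(-3.5))² + (6.5−10)² = 324 + 12.25 = 336.25
d²(Q, Site 5) = (14.5−3.3)² + (6.5−(-19))² = 125.44 + 650.25 = 775.69
d²(Q, Site 6) = (14.5−0.3)² + (6.5−(-14.3))² = 201.64 + 432.64 = 634.28
Site 2 is nearest.

Site 2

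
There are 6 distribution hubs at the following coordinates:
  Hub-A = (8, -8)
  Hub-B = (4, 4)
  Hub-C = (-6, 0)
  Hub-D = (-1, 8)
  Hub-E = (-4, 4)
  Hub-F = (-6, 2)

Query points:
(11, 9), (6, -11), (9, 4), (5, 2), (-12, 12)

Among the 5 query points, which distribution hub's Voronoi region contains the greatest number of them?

Hub-B

(11, 9) — d² to each: Hub-A:298, Hub-B:74, Hub-C:370, Hub-D:145, Hub-E:250, Hub-F:338 → nearest is Hub-B
(6, -11) — d² to each: Hub-A:13, Hub-B:229, Hub-C:265, Hub-D:410, Hub-E:325, Hub-F:313 → nearest is Hub-A
(9, 4) — d² to each: Hub-A:145, Hub-B:25, Hub-C:241, Hub-D:116, Hub-E:169, Hub-F:229 → nearest is Hub-B
(5, 2) — d² to each: Hub-A:109, Hub-B:5, Hub-C:125, Hub-D:72, Hub-E:85, Hub-F:121 → nearest is Hub-B
(-12, 12) — d² to each: Hub-A:800, Hub-B:320, Hub-C:180, Hub-D:137, Hub-E:128, Hub-F:136 → nearest is Hub-E
Tally — Hub-A:1, Hub-B:3, Hub-E:1. Hub-B captures the most (3).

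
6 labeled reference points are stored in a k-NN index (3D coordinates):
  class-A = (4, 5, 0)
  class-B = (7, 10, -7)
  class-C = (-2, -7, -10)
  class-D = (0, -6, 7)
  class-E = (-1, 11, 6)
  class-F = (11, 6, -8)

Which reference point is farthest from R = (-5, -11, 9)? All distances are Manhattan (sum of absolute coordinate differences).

class-F

d(R, class-A) = |-5−4| + |-11−5| + |9−0| = 9 + 16 + 9 = 34
d(R, class-B) = |-5−7| + |-11−10| + |9−(-7)| = 12 + 21 + 16 = 49
d(R, class-C) = |-5−(-2)| + |-11−(-7)| + |9−(-10)| = 3 + 4 + 19 = 26
d(R, class-D) = |-5−0| + |-11−(-6)| + |9−7| = 5 + 5 + 2 = 12
d(R, class-E) = |-5−(-1)| + |-11−11| + |9−6| = 4 + 22 + 3 = 29
d(R, class-F) = |-5−11| + |-11−6| + |9−(-8)| = 16 + 17 + 17 = 50
The largest is to class-F.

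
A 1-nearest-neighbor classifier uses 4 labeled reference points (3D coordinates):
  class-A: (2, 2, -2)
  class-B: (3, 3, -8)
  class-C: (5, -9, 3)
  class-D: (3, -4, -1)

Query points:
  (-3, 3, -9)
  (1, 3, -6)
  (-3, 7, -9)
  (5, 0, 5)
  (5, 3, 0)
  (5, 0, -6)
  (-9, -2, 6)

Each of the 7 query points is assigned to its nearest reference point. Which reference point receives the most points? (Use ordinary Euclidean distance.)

class-B

(-3, 3, -9) — d² to each: class-A:75, class-B:37, class-C:352, class-D:149 → nearest is class-B
(1, 3, -6) — d² to each: class-A:18, class-B:8, class-C:241, class-D:78 → nearest is class-B
(-3, 7, -9) — d² to each: class-A:99, class-B:53, class-C:464, class-D:221 → nearest is class-B
(5, 0, 5) — d² to each: class-A:62, class-B:182, class-C:85, class-D:56 → nearest is class-D
(5, 3, 0) — d² to each: class-A:14, class-B:68, class-C:153, class-D:54 → nearest is class-A
(5, 0, -6) — d² to each: class-A:29, class-B:17, class-C:162, class-D:45 → nearest is class-B
(-9, -2, 6) — d² to each: class-A:201, class-B:365, class-C:254, class-D:197 → nearest is class-D
Tally — class-A:1, class-B:4, class-D:2. class-B captures the most (4).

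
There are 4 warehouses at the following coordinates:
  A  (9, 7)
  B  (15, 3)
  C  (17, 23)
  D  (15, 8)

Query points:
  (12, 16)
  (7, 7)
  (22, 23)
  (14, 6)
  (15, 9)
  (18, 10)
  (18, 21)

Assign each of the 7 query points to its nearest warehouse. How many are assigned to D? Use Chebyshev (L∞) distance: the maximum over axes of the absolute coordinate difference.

3

(12, 16) — d to each: A:9, B:13, C:7, D:8 → nearest is C
(7, 7) — d to each: A:2, B:8, C:16, D:8 → nearest is A
(22, 23) — d to each: A:16, B:20, C:5, D:15 → nearest is C
(14, 6) — d to each: A:5, B:3, C:17, D:2 → nearest is D
(15, 9) — d to each: A:6, B:6, C:14, D:1 → nearest is D
(18, 10) — d to each: A:9, B:7, C:13, D:3 → nearest is D
(18, 21) — d to each: A:14, B:18, C:2, D:13 → nearest is C
3 of the 7 points have D as nearest.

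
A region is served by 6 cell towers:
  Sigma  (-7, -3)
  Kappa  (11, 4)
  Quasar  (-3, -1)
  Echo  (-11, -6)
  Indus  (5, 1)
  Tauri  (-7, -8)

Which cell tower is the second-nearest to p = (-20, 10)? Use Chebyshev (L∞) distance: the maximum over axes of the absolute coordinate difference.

Echo

d(p, Sigma) = max(13, 13) = 13
d(p, Kappa) = max(31, 6) = 31
d(p, Quasar) = max(17, 11) = 17
d(p, Echo) = max(9, 16) = 16
d(p, Indus) = max(25, 9) = 25
d(p, Tauri) = max(13, 18) = 18
Sorted ascending: Sigma, Echo, Quasar, … — the second-nearest is Echo.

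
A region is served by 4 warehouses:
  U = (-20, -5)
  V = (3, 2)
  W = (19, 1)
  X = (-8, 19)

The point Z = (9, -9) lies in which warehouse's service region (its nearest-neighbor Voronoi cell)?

Compare squared distances (the ordering matches that of the actual distances):
|ZU|² = (9−(-20))² + (-9−(-5))² = 841 + 16 = 857
|ZV|² = (9−3)² + (-9−2)² = 36 + 121 = 157
|ZW|² = (9−19)² + (-9−1)² = 100 + 100 = 200
|ZX|² = (9−(-8))² + (-9−19)² = 289 + 784 = 1073
V is nearest.

V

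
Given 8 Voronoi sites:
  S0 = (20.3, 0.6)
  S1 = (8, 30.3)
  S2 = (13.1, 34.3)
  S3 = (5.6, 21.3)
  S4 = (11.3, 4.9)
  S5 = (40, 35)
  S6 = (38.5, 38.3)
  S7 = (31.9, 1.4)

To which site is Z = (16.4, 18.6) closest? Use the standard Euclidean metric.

Squared Euclidean distances:
|ZS0|² = (16.4−20.3)² + (18.6−0.6)² = 15.21 + 324 = 339.21
|ZS1|² = (16.4−8)² + (18.6−30.3)² = 70.56 + 136.89 = 207.45
|ZS2|² = (16.4−13.1)² + (18.6−34.3)² = 10.89 + 246.49 = 257.38
|ZS3|² = (16.4−5.6)² + (18.6−21.3)² = 116.64 + 7.29 = 123.93
|ZS4|² = (16.4−11.3)² + (18.6−4.9)² = 26.01 + 187.69 = 213.7
|ZS5|² = (16.4−40)² + (18.6−35)² = 556.96 + 268.96 = 825.92
|ZS6|² = (16.4−38.5)² + (18.6−38.3)² = 488.41 + 388.09 = 876.5
|ZS7|² = (16.4−31.9)² + (18.6−1.4)² = 240.25 + 295.84 = 536.09
The smallest is to S3, so Z lies in the Voronoi region of S3.

S3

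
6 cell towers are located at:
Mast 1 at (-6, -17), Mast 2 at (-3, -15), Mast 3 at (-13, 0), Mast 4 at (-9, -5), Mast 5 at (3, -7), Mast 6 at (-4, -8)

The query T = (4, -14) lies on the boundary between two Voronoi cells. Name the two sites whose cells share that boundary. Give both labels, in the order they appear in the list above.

Squared distances from T to each site:
d²(T, Mast 1) = (4−(-6))² + (-14−(-17))² = 100 + 9 = 109
d²(T, Mast 2) = (4−(-3))² + (-14−(-15))² = 49 + 1 = 50
d²(T, Mast 3) = (4−(-13))² + (-14−0)² = 289 + 196 = 485
d²(T, Mast 4) = (4−(-9))² + (-14−(-5))² = 169 + 81 = 250
d²(T, Mast 5) = (4−3)² + (-14−(-7))² = 1 + 49 = 50
d²(T, Mast 6) = (4−(-4))² + (-14−(-8))² = 64 + 36 = 100
T is equidistant from Mast 2 and Mast 5 (both at squared distance 50), and every other site is strictly farther — so T lies on the Mast 2–Mast 5 Voronoi edge.

Mast 2 and Mast 5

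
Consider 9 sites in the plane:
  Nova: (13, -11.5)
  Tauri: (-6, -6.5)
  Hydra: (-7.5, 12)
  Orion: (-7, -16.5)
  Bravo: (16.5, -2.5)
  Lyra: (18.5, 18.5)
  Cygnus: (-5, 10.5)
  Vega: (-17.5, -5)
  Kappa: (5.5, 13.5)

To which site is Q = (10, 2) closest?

Since √ is increasing, it suffices to compare squared distances:
d²(Q, Nova) = 9 + 182.25 = 191.25
d²(Q, Tauri) = 256 + 72.25 = 328.25
d²(Q, Hydra) = 306.25 + 100 = 406.25
d²(Q, Orion) = 289 + 342.25 = 631.25
d²(Q, Bravo) = 42.25 + 20.25 = 62.5
d²(Q, Lyra) = 72.25 + 272.25 = 344.5
d²(Q, Cygnus) = 225 + 72.25 = 297.25
d²(Q, Vega) = 756.25 + 49 = 805.25
d²(Q, Kappa) = 20.25 + 132.25 = 152.5
Minimum is at Bravo.

Bravo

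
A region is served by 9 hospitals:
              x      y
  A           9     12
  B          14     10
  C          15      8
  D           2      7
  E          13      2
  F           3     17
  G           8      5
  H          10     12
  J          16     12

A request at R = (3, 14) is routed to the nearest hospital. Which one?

F

Compare squared distances (the ordering matches that of the actual distances):
|RA|² = 36 + 4 = 40
|RB|² = 121 + 16 = 137
|RC|² = 144 + 36 = 180
|RD|² = 1 + 49 = 50
|RE|² = 100 + 144 = 244
|RF|² = 0 + 9 = 9
|RG|² = 25 + 81 = 106
|RH|² = 49 + 4 = 53
|RJ|² = 169 + 4 = 173
Minimum is at F.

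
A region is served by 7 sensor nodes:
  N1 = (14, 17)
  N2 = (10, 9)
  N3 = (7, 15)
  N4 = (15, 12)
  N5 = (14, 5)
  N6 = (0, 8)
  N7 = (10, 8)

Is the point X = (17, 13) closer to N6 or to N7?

Compare squared distances:
|XN6|² = (17−0)² + (13−8)² = 289 + 25 = 314
|XN7|² = (17−10)² + (13−8)² = 49 + 25 = 74
314 > 74, so N7 is closer.

N7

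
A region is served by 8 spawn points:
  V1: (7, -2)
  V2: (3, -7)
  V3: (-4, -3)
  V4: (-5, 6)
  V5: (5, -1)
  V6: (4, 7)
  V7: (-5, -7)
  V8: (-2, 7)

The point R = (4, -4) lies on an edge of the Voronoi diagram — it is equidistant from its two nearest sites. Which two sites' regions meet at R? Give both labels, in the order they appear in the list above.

V2 and V5

Squared distances from R to each site:
|RV1|² = (4−7)² + (-4−(-2))² = 9 + 4 = 13
|RV2|² = (4−3)² + (-4−(-7))² = 1 + 9 = 10
|RV3|² = (4−(-4))² + (-4−(-3))² = 64 + 1 = 65
|RV4|² = (4−(-5))² + (-4−6)² = 81 + 100 = 181
|RV5|² = (4−5)² + (-4−(-1))² = 1 + 9 = 10
|RV6|² = (4−4)² + (-4−7)² = 0 + 121 = 121
|RV7|² = (4−(-5))² + (-4−(-7))² = 81 + 9 = 90
|RV8|² = (4−(-2))² + (-4−7)² = 36 + 121 = 157
R is equidistant from V2 and V5 (both at squared distance 10), and every other site is strictly farther — so R lies on the V2–V5 Voronoi edge.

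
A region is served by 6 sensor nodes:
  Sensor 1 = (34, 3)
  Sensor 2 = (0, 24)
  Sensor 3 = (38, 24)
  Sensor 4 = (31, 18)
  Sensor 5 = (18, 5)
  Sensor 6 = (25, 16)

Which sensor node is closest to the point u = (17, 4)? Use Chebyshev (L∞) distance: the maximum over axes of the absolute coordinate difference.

Sensor 5

d(u, Sensor 1) = max(17, 1) = 17
d(u, Sensor 2) = max(17, 20) = 20
d(u, Sensor 3) = max(21, 20) = 21
d(u, Sensor 4) = max(14, 14) = 14
d(u, Sensor 5) = max(1, 1) = 1
d(u, Sensor 6) = max(8, 12) = 12
Minimum is at Sensor 5.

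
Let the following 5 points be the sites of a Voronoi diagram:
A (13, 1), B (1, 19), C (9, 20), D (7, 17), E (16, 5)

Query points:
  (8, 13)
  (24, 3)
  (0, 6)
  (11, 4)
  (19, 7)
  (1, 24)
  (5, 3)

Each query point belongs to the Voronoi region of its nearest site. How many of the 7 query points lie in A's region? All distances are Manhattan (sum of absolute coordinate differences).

(8, 13) — d to each: A:17, B:13, C:8, D:5, E:16 → nearest is D
(24, 3) — d to each: A:13, B:39, C:32, D:31, E:10 → nearest is E
(0, 6) — d to each: A:18, B:14, C:23, D:18, E:17 → nearest is B
(11, 4) — d to each: A:5, B:25, C:18, D:17, E:6 → nearest is A
(19, 7) — d to each: A:12, B:30, C:23, D:22, E:5 → nearest is E
(1, 24) — d to each: A:35, B:5, C:12, D:13, E:34 → nearest is B
(5, 3) — d to each: A:10, B:20, C:21, D:16, E:13 → nearest is A
2 of the 7 points have A as nearest.

2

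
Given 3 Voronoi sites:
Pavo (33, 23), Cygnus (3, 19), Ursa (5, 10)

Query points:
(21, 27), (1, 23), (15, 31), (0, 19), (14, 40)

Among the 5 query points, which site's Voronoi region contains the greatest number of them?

Cygnus

(21, 27) — d² to each: Pavo:160, Cygnus:388, Ursa:545 → nearest is Pavo
(1, 23) — d² to each: Pavo:1024, Cygnus:20, Ursa:185 → nearest is Cygnus
(15, 31) — d² to each: Pavo:388, Cygnus:288, Ursa:541 → nearest is Cygnus
(0, 19) — d² to each: Pavo:1105, Cygnus:9, Ursa:106 → nearest is Cygnus
(14, 40) — d² to each: Pavo:650, Cygnus:562, Ursa:981 → nearest is Cygnus
Tally — Pavo:1, Cygnus:4. Cygnus captures the most (4).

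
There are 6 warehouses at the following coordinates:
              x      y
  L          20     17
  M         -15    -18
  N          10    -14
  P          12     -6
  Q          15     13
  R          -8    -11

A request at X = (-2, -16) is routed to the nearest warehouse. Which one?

Compare squared distances (the ordering matches that of the actual distances):
|XL|² = (-2−20)² + (-16−17)² = 484 + 1089 = 1573
|XM|² = (-2−(-15))² + (-16−(-18))² = 169 + 4 = 173
|XN|² = (-2−10)² + (-16−(-14))² = 144 + 4 = 148
|XP|² = (-2−12)² + (-16−(-6))² = 196 + 100 = 296
|XQ|² = (-2−15)² + (-16−13)² = 289 + 841 = 1130
|XR|² = (-2−(-8))² + (-16−(-11))² = 36 + 25 = 61
Minimum is at R.

R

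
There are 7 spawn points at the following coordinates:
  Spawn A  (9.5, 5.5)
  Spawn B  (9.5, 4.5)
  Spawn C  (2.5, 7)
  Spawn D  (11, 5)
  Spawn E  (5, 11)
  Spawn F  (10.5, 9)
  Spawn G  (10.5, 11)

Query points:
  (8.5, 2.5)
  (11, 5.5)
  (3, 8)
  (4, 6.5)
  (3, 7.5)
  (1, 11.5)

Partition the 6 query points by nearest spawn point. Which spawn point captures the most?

Spawn C

(8.5, 2.5) — d² to each: Spawn A:10, Spawn B:5, Spawn C:56.25, Spawn D:12.5, Spawn E:84.5, Spawn F:46.25, Spawn G:76.25 → nearest is Spawn B
(11, 5.5) — d² to each: Spawn A:2.25, Spawn B:3.25, Spawn C:74.5, Spawn D:0.25, Spawn E:66.25, Spawn F:12.5, Spawn G:30.5 → nearest is Spawn D
(3, 8) — d² to each: Spawn A:48.5, Spawn B:54.5, Spawn C:1.25, Spawn D:73, Spawn E:13, Spawn F:57.25, Spawn G:65.25 → nearest is Spawn C
(4, 6.5) — d² to each: Spawn A:31.25, Spawn B:34.25, Spawn C:2.5, Spawn D:51.25, Spawn E:21.25, Spawn F:48.5, Spawn G:62.5 → nearest is Spawn C
(3, 7.5) — d² to each: Spawn A:46.25, Spawn B:51.25, Spawn C:0.5, Spawn D:70.25, Spawn E:16.25, Spawn F:58.5, Spawn G:68.5 → nearest is Spawn C
(1, 11.5) — d² to each: Spawn A:108.25, Spawn B:121.25, Spawn C:22.5, Spawn D:142.25, Spawn E:16.25, Spawn F:96.5, Spawn G:90.5 → nearest is Spawn E
Tally — Spawn B:1, Spawn C:3, Spawn D:1, Spawn E:1. Spawn C captures the most (3).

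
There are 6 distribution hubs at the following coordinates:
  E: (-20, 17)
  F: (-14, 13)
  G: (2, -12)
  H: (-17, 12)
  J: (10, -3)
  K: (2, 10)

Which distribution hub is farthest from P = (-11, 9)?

G

Squared Euclidean distances:
|PE|² = 81 + 64 = 145
|PF|² = 9 + 16 = 25
|PG|² = 169 + 441 = 610
|PH|² = 36 + 9 = 45
|PJ|² = 441 + 144 = 585
|PK|² = 169 + 1 = 170
The largest is to G.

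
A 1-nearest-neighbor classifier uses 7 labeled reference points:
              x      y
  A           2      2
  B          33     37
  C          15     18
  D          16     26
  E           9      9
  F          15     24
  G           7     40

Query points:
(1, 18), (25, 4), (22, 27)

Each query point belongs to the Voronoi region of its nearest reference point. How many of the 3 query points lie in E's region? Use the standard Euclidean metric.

2

(1, 18) — d² to each: A:257, B:1385, C:196, D:289, E:145, F:232, G:520 → nearest is E
(25, 4) — d² to each: A:533, B:1153, C:296, D:565, E:281, F:500, G:1620 → nearest is E
(22, 27) — d² to each: A:1025, B:221, C:130, D:37, E:493, F:58, G:394 → nearest is D
2 of the 3 points have E as nearest.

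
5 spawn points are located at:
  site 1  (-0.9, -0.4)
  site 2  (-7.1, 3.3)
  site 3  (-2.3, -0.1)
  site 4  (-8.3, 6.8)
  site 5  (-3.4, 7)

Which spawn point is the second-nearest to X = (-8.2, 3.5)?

Squared Euclidean distances:
d²(X, site 1) = (-8.2−(-0.9))² + (3.5−(-0.4))² = 53.29 + 15.21 = 68.5
d²(X, site 2) = (-8.2−(-7.1))² + (3.5−3.3)² = 1.21 + 0.04 = 1.25
d²(X, site 3) = (-8.2−(-2.3))² + (3.5−(-0.1))² = 34.81 + 12.96 = 47.77
d²(X, site 4) = (-8.2−(-8.3))² + (3.5−6.8)² = 0.01 + 10.89 = 10.9
d²(X, site 5) = (-8.2−(-3.4))² + (3.5−7)² = 23.04 + 12.25 = 35.29
Sorted ascending: site 2, site 4, site 5, … — the second-nearest is site 4.

site 4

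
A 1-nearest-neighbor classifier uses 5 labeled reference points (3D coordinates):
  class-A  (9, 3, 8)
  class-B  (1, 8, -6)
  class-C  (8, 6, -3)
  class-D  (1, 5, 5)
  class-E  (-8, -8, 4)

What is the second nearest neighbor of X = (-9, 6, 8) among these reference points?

class-E

Compare squared distances (the ordering matches that of the actual distances):
d²(X, class-A) = 324 + 9 + 0 = 333
d²(X, class-B) = 100 + 4 + 196 = 300
d²(X, class-C) = 289 + 0 + 121 = 410
d²(X, class-D) = 100 + 1 + 9 = 110
d²(X, class-E) = 1 + 196 + 16 = 213
Sorted ascending: class-D, class-E, class-B, … — the second-nearest is class-E.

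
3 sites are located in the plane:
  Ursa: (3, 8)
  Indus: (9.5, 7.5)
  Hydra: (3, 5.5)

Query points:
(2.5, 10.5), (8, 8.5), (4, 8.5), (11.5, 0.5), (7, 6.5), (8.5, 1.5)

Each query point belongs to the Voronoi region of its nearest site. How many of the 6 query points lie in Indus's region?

(2.5, 10.5) — d² to each: Ursa:6.5, Indus:58, Hydra:25.25 → nearest is Ursa
(8, 8.5) — d² to each: Ursa:25.25, Indus:3.25, Hydra:34 → nearest is Indus
(4, 8.5) — d² to each: Ursa:1.25, Indus:31.25, Hydra:10 → nearest is Ursa
(11.5, 0.5) — d² to each: Ursa:128.5, Indus:53, Hydra:97.25 → nearest is Indus
(7, 6.5) — d² to each: Ursa:18.25, Indus:7.25, Hydra:17 → nearest is Indus
(8.5, 1.5) — d² to each: Ursa:72.5, Indus:37, Hydra:46.25 → nearest is Indus
4 of the 6 points have Indus as nearest.

4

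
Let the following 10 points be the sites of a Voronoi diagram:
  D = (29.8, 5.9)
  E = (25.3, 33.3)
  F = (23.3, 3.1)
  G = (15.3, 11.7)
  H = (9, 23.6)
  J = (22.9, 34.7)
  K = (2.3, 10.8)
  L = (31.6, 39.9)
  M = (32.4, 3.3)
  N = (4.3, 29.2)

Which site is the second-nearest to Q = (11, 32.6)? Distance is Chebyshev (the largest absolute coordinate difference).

d(Q,D) = max(18.8, 26.7) = 26.7
d(Q,E) = max(14.3, 0.7) = 14.3
d(Q,F) = max(12.3, 29.5) = 29.5
d(Q,G) = max(4.3, 20.9) = 20.9
d(Q,H) = max(2, 9) = 9
d(Q,J) = max(11.9, 2.1) = 11.9
d(Q,K) = max(8.7, 21.8) = 21.8
d(Q,L) = max(20.6, 7.3) = 20.6
d(Q,M) = max(21.4, 29.3) = 29.3
d(Q,N) = max(6.7, 3.4) = 6.7
Sorted ascending: N, H, J, … — the second-nearest is H.

H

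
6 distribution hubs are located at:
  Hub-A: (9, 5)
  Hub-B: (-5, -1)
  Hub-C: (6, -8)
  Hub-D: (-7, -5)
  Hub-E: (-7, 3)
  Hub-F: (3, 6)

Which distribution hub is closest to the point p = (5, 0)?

Hub-F

Compare squared distances (the ordering matches that of the actual distances):
d²(p, Hub-A) = 16 + 25 = 41
d²(p, Hub-B) = 100 + 1 = 101
d²(p, Hub-C) = 1 + 64 = 65
d²(p, Hub-D) = 144 + 25 = 169
d²(p, Hub-E) = 144 + 9 = 153
d²(p, Hub-F) = 4 + 36 = 40
Hub-F is nearest.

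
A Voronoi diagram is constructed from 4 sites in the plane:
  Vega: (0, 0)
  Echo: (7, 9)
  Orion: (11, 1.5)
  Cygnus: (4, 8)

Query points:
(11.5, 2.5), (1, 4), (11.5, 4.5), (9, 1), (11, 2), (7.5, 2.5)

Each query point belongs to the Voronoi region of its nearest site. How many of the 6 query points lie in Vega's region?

1

(11.5, 2.5) — d² to each: Vega:138.5, Echo:62.5, Orion:1.25, Cygnus:86.5 → nearest is Orion
(1, 4) — d² to each: Vega:17, Echo:61, Orion:106.25, Cygnus:25 → nearest is Vega
(11.5, 4.5) — d² to each: Vega:152.5, Echo:40.5, Orion:9.25, Cygnus:68.5 → nearest is Orion
(9, 1) — d² to each: Vega:82, Echo:68, Orion:4.25, Cygnus:74 → nearest is Orion
(11, 2) — d² to each: Vega:125, Echo:65, Orion:0.25, Cygnus:85 → nearest is Orion
(7.5, 2.5) — d² to each: Vega:62.5, Echo:42.5, Orion:13.25, Cygnus:42.5 → nearest is Orion
1 of the 6 points has Vega as nearest.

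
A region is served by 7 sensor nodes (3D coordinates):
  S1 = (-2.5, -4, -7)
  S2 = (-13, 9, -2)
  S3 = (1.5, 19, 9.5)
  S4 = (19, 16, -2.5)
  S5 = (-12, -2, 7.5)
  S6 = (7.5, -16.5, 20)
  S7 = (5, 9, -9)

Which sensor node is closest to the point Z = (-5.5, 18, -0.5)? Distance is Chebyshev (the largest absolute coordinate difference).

d(Z,S1) = max(3, 22, 6.5) = 22
d(Z,S2) = max(7.5, 9, 1.5) = 9
d(Z,S3) = max(7, 1, 10) = 10
d(Z,S4) = max(24.5, 2, 2) = 24.5
d(Z,S5) = max(6.5, 20, 8) = 20
d(Z,S6) = max(13, 34.5, 20.5) = 34.5
d(Z,S7) = max(10.5, 9, 8.5) = 10.5
Minimum is at S2.

S2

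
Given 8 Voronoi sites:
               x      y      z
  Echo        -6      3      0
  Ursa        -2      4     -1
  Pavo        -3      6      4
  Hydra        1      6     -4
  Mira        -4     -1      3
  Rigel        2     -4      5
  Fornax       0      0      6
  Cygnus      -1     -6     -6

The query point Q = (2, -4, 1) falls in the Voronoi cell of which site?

Compare squared distances (the ordering matches that of the actual distances):
d²(Q, Echo) = (2−(-6))² + (-4−3)² + (1−0)² = 64 + 49 + 1 = 114
d²(Q, Ursa) = (2−(-2))² + (-4−4)² + (1−(-1))² = 16 + 64 + 4 = 84
d²(Q, Pavo) = (2−(-3))² + (-4−6)² + (1−4)² = 25 + 100 + 9 = 134
d²(Q, Hydra) = (2−1)² + (-4−6)² + (1−(-4))² = 1 + 100 + 25 = 126
d²(Q, Mira) = (2−(-4))² + (-4−(-1))² + (1−3)² = 36 + 9 + 4 = 49
d²(Q, Rigel) = (2−2)² + (-4−(-4))² + (1−5)² = 0 + 0 + 16 = 16
d²(Q, Fornax) = (2−0)² + (-4−0)² + (1−6)² = 4 + 16 + 25 = 45
d²(Q, Cygnus) = (2−(-1))² + (-4−(-6))² + (1−(-6))² = 9 + 4 + 49 = 62
Minimum is at Rigel.

Rigel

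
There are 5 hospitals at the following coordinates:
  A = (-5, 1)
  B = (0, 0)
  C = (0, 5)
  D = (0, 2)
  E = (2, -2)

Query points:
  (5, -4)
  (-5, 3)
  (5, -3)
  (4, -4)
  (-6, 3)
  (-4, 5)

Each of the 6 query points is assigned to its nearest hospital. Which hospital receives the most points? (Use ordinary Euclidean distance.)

E

(5, -4) — d² to each: A:125, B:41, C:106, D:61, E:13 → nearest is E
(-5, 3) — d² to each: A:4, B:34, C:29, D:26, E:74 → nearest is A
(5, -3) — d² to each: A:116, B:34, C:89, D:50, E:10 → nearest is E
(4, -4) — d² to each: A:106, B:32, C:97, D:52, E:8 → nearest is E
(-6, 3) — d² to each: A:5, B:45, C:40, D:37, E:89 → nearest is A
(-4, 5) — d² to each: A:17, B:41, C:16, D:25, E:85 → nearest is C
Tally — A:2, C:1, E:3. E captures the most (3).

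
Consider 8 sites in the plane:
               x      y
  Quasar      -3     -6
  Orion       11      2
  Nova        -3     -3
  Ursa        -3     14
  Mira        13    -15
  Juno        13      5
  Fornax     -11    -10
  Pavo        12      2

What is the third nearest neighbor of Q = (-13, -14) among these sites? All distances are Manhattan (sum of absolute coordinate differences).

d(Q, Quasar) = |-13−(-3)| + |-14−(-6)| = 10 + 8 = 18
d(Q, Orion) = |-13−11| + |-14−2| = 24 + 16 = 40
d(Q, Nova) = |-13−(-3)| + |-14−(-3)| = 10 + 11 = 21
d(Q, Ursa) = |-13−(-3)| + |-14−14| = 10 + 28 = 38
d(Q, Mira) = |-13−13| + |-14−(-15)| = 26 + 1 = 27
d(Q, Juno) = |-13−13| + |-14−5| = 26 + 19 = 45
d(Q, Fornax) = |-13−(-11)| + |-14−(-10)| = 2 + 4 = 6
d(Q, Pavo) = |-13−12| + |-14−2| = 25 + 16 = 41
Sorted ascending: Fornax, Quasar, Nova, Mira, … — the third-nearest is Nova.

Nova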